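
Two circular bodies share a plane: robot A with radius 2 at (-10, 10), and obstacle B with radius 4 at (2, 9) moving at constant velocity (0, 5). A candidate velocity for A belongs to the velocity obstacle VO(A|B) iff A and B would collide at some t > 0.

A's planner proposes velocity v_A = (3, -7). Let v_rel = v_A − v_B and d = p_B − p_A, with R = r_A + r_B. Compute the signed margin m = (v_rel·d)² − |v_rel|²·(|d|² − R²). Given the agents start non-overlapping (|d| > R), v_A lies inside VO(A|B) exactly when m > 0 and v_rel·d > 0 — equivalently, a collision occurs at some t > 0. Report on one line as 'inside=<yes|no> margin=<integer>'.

d = (12, -1),  |d|² = 145;  R = 2+4 = 6,  c = 145−6² = 109
v_rel = (3, -12),  |v_rel|² = 153;  v_rel·d = (3)·(12) + (-12)·(-1) = 48
153·t² − 96·t + 109 = 0  ⇒  m = 48² − 153·109 = -14373
m = -14373 < 0,  v_rel·d = 48 > 0  ⇒  outside

inside=no margin=-14373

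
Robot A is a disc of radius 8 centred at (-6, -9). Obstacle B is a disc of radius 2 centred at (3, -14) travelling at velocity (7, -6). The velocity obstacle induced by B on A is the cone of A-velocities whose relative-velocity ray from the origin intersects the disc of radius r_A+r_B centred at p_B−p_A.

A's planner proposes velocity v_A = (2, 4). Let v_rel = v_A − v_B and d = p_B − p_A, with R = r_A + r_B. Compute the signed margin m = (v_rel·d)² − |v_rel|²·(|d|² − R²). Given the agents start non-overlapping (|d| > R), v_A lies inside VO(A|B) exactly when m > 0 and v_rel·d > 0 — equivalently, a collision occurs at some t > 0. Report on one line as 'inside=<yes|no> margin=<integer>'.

d = (9, -5),  |d|² = 106;  R = 8+2 = 10,  c = 106−10² = 6
v_rel = (-5, 10),  |v_rel|² = 125;  v_rel·d = (-5)·(9) + (10)·(-5) = -95
125·t² + 190·t + 6 = 0  ⇒  m = (-95)² − 125·6 = 8275
m = 8275 > 0,  v_rel·d = -95 < 0  ⇒  outside

inside=no margin=8275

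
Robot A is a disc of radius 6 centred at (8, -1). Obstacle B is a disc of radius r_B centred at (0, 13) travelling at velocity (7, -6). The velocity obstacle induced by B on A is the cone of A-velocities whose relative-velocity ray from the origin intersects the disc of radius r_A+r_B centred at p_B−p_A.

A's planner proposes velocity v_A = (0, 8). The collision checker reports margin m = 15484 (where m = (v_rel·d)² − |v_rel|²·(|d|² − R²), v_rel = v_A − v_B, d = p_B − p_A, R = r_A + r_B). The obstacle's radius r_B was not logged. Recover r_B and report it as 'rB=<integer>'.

m = 15484
d = (-8, 14);  v_rel = (-7, 14),  |v_rel|² = 245
v_rel×d = (-7)·(14) − (14)·(-8) = 14
since m = R²·245 − 14²:  R² = (196 + 15484) / 245 = 64
R = √64 = 8  ⇒  r_B = 8 − 6 = 2

rB=2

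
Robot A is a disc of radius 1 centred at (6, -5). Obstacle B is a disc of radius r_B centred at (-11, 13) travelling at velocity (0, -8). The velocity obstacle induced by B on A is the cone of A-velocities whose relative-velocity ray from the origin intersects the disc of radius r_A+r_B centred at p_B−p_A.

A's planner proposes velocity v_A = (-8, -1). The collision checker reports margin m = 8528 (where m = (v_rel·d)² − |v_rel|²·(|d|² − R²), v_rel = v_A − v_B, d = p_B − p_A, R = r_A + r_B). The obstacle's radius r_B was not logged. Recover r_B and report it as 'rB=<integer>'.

m = 8528
d = (-17, 18);  v_rel = (-8, 7),  |v_rel|² = 113
v_rel×d = (-8)·(18) − (7)·(-17) = -25
since m = R²·113 − (-25)²:  R² = (625 + 8528) / 113 = 81
R = √81 = 9  ⇒  r_B = 9 − 1 = 8

rB=8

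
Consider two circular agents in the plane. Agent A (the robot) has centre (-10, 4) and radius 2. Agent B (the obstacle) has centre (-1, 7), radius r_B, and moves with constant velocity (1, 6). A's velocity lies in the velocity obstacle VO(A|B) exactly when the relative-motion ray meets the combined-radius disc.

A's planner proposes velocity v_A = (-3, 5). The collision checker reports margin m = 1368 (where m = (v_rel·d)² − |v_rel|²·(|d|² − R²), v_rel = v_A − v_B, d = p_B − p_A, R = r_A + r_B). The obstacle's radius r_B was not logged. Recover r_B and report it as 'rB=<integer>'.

m = 1368
d = (9, 3);  v_rel = (-4, -1),  |v_rel|² = 17
v_rel×d = (-4)·(3) − (-1)·(9) = -3
since m = R²·17 − (-3)²:  R² = (9 + 1368) / 17 = 81
R = √81 = 9  ⇒  r_B = 9 − 2 = 7

rB=7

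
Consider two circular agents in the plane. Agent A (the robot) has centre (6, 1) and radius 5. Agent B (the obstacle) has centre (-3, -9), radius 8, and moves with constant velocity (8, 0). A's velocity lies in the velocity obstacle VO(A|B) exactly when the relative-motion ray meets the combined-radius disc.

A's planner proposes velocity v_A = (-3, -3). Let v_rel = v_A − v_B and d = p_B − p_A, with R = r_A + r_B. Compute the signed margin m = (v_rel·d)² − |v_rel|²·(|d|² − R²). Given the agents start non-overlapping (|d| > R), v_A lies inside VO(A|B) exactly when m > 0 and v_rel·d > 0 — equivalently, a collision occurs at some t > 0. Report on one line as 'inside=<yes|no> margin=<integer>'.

d = (-9, -10),  |d|² = 181;  R = 5+8 = 13,  c = 181−13² = 12
v_rel = (-11, -3),  |v_rel|² = 130;  v_rel·d = (-11)·(-9) + (-3)·(-10) = 129
130·t² − 258·t + 12 = 0  ⇒  m = 129² − 130·12 = 15081
m = 15081 > 0,  v_rel·d = 129 > 0  ⇒  inside

inside=yes margin=15081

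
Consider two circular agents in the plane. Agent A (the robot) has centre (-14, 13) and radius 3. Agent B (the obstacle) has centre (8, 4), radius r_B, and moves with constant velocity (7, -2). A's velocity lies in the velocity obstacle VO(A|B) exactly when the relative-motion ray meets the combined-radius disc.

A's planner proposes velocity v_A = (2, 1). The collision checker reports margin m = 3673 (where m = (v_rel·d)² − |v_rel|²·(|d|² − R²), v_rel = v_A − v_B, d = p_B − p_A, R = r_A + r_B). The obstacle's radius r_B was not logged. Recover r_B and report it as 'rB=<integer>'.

m = 3673
d = (22, -9);  v_rel = (-5, 3),  |v_rel|² = 34
v_rel×d = (-5)·(-9) − (3)·(22) = -21
since m = R²·34 − (-21)²:  R² = (441 + 3673) / 34 = 121
R = √121 = 11  ⇒  r_B = 11 − 3 = 8

rB=8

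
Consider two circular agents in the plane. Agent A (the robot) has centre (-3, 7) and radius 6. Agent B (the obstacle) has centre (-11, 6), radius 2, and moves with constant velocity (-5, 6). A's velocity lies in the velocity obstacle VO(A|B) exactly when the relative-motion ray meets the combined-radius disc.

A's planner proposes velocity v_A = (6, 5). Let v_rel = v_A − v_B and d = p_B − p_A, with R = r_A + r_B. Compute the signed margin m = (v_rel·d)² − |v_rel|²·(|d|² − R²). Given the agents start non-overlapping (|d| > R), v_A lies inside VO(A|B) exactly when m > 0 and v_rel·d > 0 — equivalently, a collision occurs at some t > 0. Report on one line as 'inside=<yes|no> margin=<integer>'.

d = (-8, -1),  |d|² = 65;  R = 6+2 = 8,  c = 65−8² = 1
v_rel = (11, -1),  |v_rel|² = 122;  v_rel·d = (11)·(-8) + (-1)·(-1) = -87
122·t² + 174·t + 1 = 0  ⇒  m = (-87)² − 122·1 = 7447
m = 7447 > 0,  v_rel·d = -87 < 0  ⇒  outside

inside=no margin=7447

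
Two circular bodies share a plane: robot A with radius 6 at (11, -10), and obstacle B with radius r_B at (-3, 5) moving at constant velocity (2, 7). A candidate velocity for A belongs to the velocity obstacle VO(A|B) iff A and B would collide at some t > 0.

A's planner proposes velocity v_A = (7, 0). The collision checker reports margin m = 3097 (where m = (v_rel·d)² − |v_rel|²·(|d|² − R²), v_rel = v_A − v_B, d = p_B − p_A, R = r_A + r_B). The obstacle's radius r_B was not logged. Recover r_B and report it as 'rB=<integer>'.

m = 3097
d = (-14, 15);  v_rel = (5, -7),  |v_rel|² = 74
v_rel×d = (5)·(15) − (-7)·(-14) = -23
since m = R²·74 − (-23)²:  R² = (529 + 3097) / 74 = 49
R = √49 = 7  ⇒  r_B = 7 − 6 = 1

rB=1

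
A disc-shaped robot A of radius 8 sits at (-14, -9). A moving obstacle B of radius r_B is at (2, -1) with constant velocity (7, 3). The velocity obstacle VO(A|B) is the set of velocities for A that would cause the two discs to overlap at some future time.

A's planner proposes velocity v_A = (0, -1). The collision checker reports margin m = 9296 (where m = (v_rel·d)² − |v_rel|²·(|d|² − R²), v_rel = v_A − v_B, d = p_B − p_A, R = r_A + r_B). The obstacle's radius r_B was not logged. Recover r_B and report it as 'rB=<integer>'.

m = 9296
d = (16, 8);  v_rel = (-7, -4),  |v_rel|² = 65
v_rel×d = (-7)·(8) − (-4)·(16) = 8
since m = R²·65 − 8²:  R² = (64 + 9296) / 65 = 144
R = √144 = 12  ⇒  r_B = 12 − 8 = 4

rB=4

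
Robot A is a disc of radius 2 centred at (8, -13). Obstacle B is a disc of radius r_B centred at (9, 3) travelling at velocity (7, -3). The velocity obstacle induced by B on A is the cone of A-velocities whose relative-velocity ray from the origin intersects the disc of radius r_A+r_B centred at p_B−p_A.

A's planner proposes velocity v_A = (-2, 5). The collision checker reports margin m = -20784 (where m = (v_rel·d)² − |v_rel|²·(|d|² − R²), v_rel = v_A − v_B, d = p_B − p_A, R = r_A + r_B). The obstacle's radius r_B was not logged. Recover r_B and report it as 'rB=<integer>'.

m = -20784
d = (1, 16);  v_rel = (-9, 8),  |v_rel|² = 145
v_rel×d = (-9)·(16) − (8)·(1) = -152
since m = R²·145 − (-152)²:  R² = (23104 + -20784) / 145 = 16
R = √16 = 4  ⇒  r_B = 4 − 2 = 2

rB=2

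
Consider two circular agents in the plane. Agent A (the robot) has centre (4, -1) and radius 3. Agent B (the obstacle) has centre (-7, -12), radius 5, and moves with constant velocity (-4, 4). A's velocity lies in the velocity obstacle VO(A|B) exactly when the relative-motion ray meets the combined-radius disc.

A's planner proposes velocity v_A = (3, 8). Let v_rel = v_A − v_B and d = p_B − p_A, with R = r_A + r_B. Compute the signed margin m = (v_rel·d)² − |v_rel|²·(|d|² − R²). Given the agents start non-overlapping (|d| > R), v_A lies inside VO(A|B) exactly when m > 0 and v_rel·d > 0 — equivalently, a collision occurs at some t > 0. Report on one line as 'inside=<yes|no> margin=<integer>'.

d = (-11, -11),  |d|² = 242;  R = 3+5 = 8,  c = 242−8² = 178
v_rel = (7, 4),  |v_rel|² = 65;  v_rel·d = (7)·(-11) + (4)·(-11) = -121
65·t² + 242·t + 178 = 0  ⇒  m = (-121)² − 65·178 = 3071
m = 3071 > 0,  v_rel·d = -121 < 0  ⇒  outside

inside=no margin=3071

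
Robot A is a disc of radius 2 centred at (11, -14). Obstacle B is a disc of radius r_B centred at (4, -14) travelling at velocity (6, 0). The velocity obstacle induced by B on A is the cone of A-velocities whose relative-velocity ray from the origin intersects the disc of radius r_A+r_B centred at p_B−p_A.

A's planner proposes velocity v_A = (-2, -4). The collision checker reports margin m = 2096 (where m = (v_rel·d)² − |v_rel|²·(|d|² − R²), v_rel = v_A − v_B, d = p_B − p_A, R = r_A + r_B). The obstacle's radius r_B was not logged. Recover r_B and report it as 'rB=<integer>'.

m = 2096
d = (-7, 0);  v_rel = (-8, -4),  |v_rel|² = 80
v_rel×d = (-8)·(0) − (-4)·(-7) = -28
since m = R²·80 − (-28)²:  R² = (784 + 2096) / 80 = 36
R = √36 = 6  ⇒  r_B = 6 − 2 = 4

rB=4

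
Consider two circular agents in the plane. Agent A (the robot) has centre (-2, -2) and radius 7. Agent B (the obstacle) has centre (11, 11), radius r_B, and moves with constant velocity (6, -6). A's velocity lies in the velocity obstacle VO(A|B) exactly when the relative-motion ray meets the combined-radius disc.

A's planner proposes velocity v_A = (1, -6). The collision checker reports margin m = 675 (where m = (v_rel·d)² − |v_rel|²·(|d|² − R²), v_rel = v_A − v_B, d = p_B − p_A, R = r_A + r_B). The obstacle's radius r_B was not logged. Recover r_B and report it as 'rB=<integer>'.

m = 675
d = (13, 13);  v_rel = (-5, 0),  |v_rel|² = 25
v_rel×d = (-5)·(13) − (0)·(13) = -65
since m = R²·25 − (-65)²:  R² = (4225 + 675) / 25 = 196
R = √196 = 14  ⇒  r_B = 14 − 7 = 7

rB=7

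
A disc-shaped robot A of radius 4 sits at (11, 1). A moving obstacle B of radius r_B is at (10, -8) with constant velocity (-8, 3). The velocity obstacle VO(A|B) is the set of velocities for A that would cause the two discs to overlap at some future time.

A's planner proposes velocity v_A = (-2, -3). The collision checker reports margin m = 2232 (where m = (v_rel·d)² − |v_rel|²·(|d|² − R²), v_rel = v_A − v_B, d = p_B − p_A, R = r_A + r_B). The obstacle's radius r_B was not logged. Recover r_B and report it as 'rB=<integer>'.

m = 2232
d = (-1, -9);  v_rel = (6, -6),  |v_rel|² = 72
v_rel×d = (6)·(-9) − (-6)·(-1) = -60
since m = R²·72 − (-60)²:  R² = (3600 + 2232) / 72 = 81
R = √81 = 9  ⇒  r_B = 9 − 4 = 5

rB=5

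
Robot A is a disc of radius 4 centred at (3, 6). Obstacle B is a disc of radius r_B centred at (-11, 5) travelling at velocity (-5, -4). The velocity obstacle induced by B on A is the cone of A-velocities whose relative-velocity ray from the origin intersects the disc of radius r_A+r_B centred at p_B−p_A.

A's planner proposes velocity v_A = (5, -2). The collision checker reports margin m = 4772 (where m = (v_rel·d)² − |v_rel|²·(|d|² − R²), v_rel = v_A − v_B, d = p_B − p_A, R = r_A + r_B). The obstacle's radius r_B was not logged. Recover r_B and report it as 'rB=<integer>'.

m = 4772
d = (-14, -1);  v_rel = (10, 2),  |v_rel|² = 104
v_rel×d = (10)·(-1) − (2)·(-14) = 18
since m = R²·104 − 18²:  R² = (324 + 4772) / 104 = 49
R = √49 = 7  ⇒  r_B = 7 − 4 = 3

rB=3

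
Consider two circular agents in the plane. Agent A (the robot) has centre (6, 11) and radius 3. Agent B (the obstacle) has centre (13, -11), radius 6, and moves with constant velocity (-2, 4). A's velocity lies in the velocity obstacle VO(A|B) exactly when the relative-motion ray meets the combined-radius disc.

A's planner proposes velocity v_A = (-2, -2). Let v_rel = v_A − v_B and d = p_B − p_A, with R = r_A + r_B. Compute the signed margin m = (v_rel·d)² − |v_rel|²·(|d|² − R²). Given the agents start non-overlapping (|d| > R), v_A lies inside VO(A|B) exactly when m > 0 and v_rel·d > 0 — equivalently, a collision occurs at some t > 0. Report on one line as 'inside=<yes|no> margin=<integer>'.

d = (7, -22),  |d|² = 533;  R = 3+6 = 9,  c = 533−9² = 452
v_rel = (0, -6),  |v_rel|² = 36;  v_rel·d = (0)·(7) + (-6)·(-22) = 132
36·t² − 264·t + 452 = 0  ⇒  m = 132² − 36·452 = 1152
m = 1152 > 0,  v_rel·d = 132 > 0  ⇒  inside

inside=yes margin=1152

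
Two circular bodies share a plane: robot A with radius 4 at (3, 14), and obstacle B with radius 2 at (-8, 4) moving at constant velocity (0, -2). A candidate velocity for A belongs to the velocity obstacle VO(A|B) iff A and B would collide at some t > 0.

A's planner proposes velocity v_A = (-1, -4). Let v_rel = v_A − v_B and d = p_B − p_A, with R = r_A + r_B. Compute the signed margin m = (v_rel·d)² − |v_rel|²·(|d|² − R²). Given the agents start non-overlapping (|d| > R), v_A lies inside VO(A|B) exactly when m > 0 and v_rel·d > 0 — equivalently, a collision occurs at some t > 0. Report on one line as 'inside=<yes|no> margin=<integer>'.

d = (-11, -10),  |d|² = 221;  R = 4+2 = 6,  c = 221−6² = 185
v_rel = (-1, -2),  |v_rel|² = 5;  v_rel·d = (-1)·(-11) + (-2)·(-10) = 31
5·t² − 62·t + 185 = 0  ⇒  m = 31² − 5·185 = 36
m = 36 > 0,  v_rel·d = 31 > 0  ⇒  inside

inside=yes margin=36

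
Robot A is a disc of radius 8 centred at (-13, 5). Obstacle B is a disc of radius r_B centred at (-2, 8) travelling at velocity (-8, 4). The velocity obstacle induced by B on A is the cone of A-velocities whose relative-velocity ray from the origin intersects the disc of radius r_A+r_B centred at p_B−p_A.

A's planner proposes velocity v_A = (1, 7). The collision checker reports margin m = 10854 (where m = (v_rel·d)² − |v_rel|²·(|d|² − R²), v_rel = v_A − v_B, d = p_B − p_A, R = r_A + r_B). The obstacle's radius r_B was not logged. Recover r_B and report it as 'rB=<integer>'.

m = 10854
d = (11, 3);  v_rel = (9, 3),  |v_rel|² = 90
v_rel×d = (9)·(3) − (3)·(11) = -6
since m = R²·90 − (-6)²:  R² = (36 + 10854) / 90 = 121
R = √121 = 11  ⇒  r_B = 11 − 8 = 3

rB=3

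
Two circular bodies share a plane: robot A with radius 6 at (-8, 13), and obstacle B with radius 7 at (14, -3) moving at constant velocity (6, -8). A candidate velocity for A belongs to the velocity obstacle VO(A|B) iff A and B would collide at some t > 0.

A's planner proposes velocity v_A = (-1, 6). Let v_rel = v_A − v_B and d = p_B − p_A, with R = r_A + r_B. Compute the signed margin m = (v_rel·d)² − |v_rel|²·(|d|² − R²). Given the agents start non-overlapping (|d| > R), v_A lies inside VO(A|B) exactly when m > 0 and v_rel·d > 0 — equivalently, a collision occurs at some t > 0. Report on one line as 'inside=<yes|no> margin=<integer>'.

d = (22, -16),  |d|² = 740;  R = 6+7 = 13,  c = 740−13² = 571
v_rel = (-7, 14),  |v_rel|² = 245;  v_rel·d = (-7)·(22) + (14)·(-16) = -378
245·t² + 756·t + 571 = 0  ⇒  m = (-378)² − 245·571 = 2989
m = 2989 > 0,  v_rel·d = -378 < 0  ⇒  outside

inside=no margin=2989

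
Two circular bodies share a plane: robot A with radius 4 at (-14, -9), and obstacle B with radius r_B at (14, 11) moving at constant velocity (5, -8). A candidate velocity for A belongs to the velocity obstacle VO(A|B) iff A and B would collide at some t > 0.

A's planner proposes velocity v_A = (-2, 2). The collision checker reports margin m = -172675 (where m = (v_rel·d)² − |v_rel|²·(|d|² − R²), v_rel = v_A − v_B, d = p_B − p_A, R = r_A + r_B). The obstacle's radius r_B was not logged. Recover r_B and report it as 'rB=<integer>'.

m = -172675
d = (28, 20);  v_rel = (-7, 10),  |v_rel|² = 149
v_rel×d = (-7)·(20) − (10)·(28) = -420
since m = R²·149 − (-420)²:  R² = (176400 + -172675) / 149 = 25
R = √25 = 5  ⇒  r_B = 5 − 4 = 1

rB=1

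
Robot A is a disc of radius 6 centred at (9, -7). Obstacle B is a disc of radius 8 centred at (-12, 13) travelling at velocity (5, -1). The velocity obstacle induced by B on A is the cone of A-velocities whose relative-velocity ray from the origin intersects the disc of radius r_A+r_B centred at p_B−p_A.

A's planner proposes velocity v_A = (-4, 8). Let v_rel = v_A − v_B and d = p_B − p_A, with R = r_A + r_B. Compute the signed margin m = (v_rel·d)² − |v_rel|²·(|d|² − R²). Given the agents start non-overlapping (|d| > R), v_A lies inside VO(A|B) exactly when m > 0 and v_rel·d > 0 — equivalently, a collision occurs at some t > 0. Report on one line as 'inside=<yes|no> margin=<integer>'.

d = (-21, 20),  |d|² = 841;  R = 6+8 = 14,  c = 841−14² = 645
v_rel = (-9, 9),  |v_rel|² = 162;  v_rel·d = (-9)·(-21) + (9)·(20) = 369
162·t² − 738·t + 645 = 0  ⇒  m = 369² − 162·645 = 31671
m = 31671 > 0,  v_rel·d = 369 > 0  ⇒  inside

inside=yes margin=31671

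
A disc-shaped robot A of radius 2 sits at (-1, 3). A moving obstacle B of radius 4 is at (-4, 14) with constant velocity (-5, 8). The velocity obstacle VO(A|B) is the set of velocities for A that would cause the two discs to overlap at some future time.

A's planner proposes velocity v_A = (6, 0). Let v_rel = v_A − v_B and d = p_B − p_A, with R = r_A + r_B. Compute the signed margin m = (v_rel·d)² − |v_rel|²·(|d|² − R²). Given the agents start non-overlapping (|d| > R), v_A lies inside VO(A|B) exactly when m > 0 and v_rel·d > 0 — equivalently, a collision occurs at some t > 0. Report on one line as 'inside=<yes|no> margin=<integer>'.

d = (-3, 11),  |d|² = 130;  R = 2+4 = 6,  c = 130−6² = 94
v_rel = (11, -8),  |v_rel|² = 185;  v_rel·d = (11)·(-3) + (-8)·(11) = -121
185·t² + 242·t + 94 = 0  ⇒  m = (-121)² − 185·94 = -2749
m = -2749 < 0,  v_rel·d = -121 < 0  ⇒  outside

inside=no margin=-2749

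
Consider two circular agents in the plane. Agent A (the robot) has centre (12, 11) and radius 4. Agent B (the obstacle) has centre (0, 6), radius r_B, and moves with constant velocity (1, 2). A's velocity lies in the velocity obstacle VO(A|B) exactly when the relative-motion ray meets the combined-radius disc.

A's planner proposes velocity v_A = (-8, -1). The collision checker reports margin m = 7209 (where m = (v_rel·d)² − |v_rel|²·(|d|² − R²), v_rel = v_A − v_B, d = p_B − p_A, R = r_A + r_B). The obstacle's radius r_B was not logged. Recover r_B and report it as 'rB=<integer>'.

m = 7209
d = (-12, -5);  v_rel = (-9, -3),  |v_rel|² = 90
v_rel×d = (-9)·(-5) − (-3)·(-12) = 9
since m = R²·90 − 9²:  R² = (81 + 7209) / 90 = 81
R = √81 = 9  ⇒  r_B = 9 − 4 = 5

rB=5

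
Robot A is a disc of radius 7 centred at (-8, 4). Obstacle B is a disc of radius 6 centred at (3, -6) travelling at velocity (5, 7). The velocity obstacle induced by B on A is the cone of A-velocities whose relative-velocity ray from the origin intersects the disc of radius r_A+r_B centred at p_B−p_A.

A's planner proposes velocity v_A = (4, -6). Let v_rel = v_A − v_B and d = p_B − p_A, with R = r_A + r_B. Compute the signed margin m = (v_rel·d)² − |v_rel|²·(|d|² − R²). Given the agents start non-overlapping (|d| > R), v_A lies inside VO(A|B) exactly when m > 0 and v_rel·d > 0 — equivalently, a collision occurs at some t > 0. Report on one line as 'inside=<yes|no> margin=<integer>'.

d = (11, -10),  |d|² = 221;  R = 7+6 = 13,  c = 221−13² = 52
v_rel = (-1, -13),  |v_rel|² = 170;  v_rel·d = (-1)·(11) + (-13)·(-10) = 119
170·t² − 238·t + 52 = 0  ⇒  m = 119² − 170·52 = 5321
m = 5321 > 0,  v_rel·d = 119 > 0  ⇒  inside

inside=yes margin=5321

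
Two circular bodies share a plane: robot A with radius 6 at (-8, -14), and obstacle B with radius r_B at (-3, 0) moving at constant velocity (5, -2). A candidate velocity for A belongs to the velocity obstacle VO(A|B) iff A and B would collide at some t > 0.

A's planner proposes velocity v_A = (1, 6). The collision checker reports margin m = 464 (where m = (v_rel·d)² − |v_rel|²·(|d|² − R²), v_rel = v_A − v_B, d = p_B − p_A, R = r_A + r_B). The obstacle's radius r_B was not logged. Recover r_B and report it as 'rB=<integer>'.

m = 464
d = (5, 14);  v_rel = (-4, 8),  |v_rel|² = 80
v_rel×d = (-4)·(14) − (8)·(5) = -96
since m = R²·80 − (-96)²:  R² = (9216 + 464) / 80 = 121
R = √121 = 11  ⇒  r_B = 11 − 6 = 5

rB=5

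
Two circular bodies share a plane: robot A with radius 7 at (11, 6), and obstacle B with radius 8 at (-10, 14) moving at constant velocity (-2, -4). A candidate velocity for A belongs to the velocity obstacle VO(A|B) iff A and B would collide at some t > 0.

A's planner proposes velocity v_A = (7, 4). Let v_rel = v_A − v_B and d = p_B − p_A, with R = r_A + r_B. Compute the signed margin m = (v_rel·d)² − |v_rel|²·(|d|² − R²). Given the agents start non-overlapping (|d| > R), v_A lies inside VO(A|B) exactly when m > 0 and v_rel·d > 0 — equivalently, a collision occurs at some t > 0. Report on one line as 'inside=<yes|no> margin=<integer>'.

d = (-21, 8),  |d|² = 505;  R = 7+8 = 15,  c = 505−15² = 280
v_rel = (9, 8),  |v_rel|² = 145;  v_rel·d = (9)·(-21) + (8)·(8) = -125
145·t² + 250·t + 280 = 0  ⇒  m = (-125)² − 145·280 = -24975
m = -24975 < 0,  v_rel·d = -125 < 0  ⇒  outside

inside=no margin=-24975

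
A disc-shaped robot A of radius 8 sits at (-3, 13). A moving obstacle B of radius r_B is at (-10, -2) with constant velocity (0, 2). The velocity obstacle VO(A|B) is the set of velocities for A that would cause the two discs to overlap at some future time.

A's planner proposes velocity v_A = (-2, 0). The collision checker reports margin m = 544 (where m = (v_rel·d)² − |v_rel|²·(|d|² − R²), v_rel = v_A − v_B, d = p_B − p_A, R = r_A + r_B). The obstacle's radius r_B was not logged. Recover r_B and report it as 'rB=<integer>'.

m = 544
d = (-7, -15);  v_rel = (-2, -2),  |v_rel|² = 8
v_rel×d = (-2)·(-15) − (-2)·(-7) = 16
since m = R²·8 − 16²:  R² = (256 + 544) / 8 = 100
R = √100 = 10  ⇒  r_B = 10 − 8 = 2

rB=2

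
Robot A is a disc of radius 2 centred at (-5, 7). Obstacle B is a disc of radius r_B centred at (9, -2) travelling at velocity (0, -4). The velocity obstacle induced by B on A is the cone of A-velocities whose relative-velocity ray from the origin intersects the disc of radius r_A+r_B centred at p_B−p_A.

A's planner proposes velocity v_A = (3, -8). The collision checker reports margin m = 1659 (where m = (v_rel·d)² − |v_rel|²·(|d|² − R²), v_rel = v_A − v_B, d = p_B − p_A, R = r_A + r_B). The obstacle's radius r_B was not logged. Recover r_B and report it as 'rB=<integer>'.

m = 1659
d = (14, -9);  v_rel = (3, -4),  |v_rel|² = 25
v_rel×d = (3)·(-9) − (-4)·(14) = 29
since m = R²·25 − 29²:  R² = (841 + 1659) / 25 = 100
R = √100 = 10  ⇒  r_B = 10 − 2 = 8

rB=8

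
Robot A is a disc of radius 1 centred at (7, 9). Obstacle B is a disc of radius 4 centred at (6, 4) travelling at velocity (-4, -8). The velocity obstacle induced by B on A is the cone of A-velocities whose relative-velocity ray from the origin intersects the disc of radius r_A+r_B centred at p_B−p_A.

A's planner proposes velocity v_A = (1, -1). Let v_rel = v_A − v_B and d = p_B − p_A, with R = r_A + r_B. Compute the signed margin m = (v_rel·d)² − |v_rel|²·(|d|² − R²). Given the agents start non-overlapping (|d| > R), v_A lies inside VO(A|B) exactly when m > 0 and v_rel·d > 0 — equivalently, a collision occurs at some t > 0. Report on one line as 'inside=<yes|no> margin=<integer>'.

d = (-1, -5),  |d|² = 26;  R = 1+4 = 5,  c = 26−5² = 1
v_rel = (5, 7),  |v_rel|² = 74;  v_rel·d = (5)·(-1) + (7)·(-5) = -40
74·t² + 80·t + 1 = 0  ⇒  m = (-40)² − 74·1 = 1526
m = 1526 > 0,  v_rel·d = -40 < 0  ⇒  outside

inside=no margin=1526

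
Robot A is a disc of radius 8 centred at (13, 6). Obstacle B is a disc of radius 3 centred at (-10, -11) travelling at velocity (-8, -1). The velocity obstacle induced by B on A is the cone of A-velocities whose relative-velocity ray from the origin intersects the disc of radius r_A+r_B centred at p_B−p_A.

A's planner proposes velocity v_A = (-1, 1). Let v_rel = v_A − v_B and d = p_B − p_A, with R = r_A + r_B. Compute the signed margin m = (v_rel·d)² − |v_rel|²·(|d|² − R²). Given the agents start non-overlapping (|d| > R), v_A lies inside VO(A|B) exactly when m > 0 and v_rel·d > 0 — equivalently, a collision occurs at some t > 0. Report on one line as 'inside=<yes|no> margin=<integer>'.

d = (-23, -17),  |d|² = 818;  R = 8+3 = 11,  c = 818−11² = 697
v_rel = (7, 2),  |v_rel|² = 53;  v_rel·d = (7)·(-23) + (2)·(-17) = -195
53·t² + 390·t + 697 = 0  ⇒  m = (-195)² − 53·697 = 1084
m = 1084 > 0,  v_rel·d = -195 < 0  ⇒  outside

inside=no margin=1084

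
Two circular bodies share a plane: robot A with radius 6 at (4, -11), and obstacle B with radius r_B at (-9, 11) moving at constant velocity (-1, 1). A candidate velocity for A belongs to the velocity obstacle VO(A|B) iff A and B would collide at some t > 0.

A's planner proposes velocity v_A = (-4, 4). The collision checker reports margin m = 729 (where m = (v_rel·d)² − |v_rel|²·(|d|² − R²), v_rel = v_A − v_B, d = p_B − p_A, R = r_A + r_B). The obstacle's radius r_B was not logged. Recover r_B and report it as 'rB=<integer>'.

m = 729
d = (-13, 22);  v_rel = (-3, 3),  |v_rel|² = 18
v_rel×d = (-3)·(22) − (3)·(-13) = -27
since m = R²·18 − (-27)²:  R² = (729 + 729) / 18 = 81
R = √81 = 9  ⇒  r_B = 9 − 6 = 3

rB=3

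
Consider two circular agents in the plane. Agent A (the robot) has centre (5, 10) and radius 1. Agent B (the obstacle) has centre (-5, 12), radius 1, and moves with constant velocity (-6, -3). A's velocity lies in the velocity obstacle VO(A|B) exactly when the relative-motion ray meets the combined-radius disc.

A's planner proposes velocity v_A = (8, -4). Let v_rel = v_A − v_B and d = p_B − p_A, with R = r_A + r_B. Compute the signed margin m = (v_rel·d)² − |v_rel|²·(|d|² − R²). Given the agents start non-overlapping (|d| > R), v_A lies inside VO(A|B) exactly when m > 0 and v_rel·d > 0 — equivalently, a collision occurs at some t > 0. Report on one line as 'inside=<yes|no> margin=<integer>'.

d = (-10, 2),  |d|² = 104;  R = 1+1 = 2,  c = 104−2² = 100
v_rel = (14, -1),  |v_rel|² = 197;  v_rel·d = (14)·(-10) + (-1)·(2) = -142
197·t² + 284·t + 100 = 0  ⇒  m = (-142)² − 197·100 = 464
m = 464 > 0,  v_rel·d = -142 < 0  ⇒  outside

inside=no margin=464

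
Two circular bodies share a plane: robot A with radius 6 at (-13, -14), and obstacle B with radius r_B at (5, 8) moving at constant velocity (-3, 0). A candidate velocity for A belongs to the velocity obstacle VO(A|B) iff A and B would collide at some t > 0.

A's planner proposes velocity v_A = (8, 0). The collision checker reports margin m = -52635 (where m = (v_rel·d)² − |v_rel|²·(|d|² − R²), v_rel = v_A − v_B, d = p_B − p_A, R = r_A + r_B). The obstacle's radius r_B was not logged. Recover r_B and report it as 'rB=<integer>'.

m = -52635
d = (18, 22);  v_rel = (11, 0),  |v_rel|² = 121
v_rel×d = (11)·(22) − (0)·(18) = 242
since m = R²·121 − 242²:  R² = (58564 + -52635) / 121 = 49
R = √49 = 7  ⇒  r_B = 7 − 6 = 1

rB=1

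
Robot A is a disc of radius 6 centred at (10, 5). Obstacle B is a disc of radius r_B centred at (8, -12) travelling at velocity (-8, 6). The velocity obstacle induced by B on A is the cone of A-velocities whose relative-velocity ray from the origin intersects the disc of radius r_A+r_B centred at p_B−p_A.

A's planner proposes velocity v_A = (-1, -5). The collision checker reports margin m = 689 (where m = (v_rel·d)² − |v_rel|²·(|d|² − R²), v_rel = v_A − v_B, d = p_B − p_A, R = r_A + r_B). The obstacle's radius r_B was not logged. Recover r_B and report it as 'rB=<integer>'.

m = 689
d = (-2, -17);  v_rel = (7, -11),  |v_rel|² = 170
v_rel×d = (7)·(-17) − (-11)·(-2) = -141
since m = R²·170 − (-141)²:  R² = (19881 + 689) / 170 = 121
R = √121 = 11  ⇒  r_B = 11 − 6 = 5

rB=5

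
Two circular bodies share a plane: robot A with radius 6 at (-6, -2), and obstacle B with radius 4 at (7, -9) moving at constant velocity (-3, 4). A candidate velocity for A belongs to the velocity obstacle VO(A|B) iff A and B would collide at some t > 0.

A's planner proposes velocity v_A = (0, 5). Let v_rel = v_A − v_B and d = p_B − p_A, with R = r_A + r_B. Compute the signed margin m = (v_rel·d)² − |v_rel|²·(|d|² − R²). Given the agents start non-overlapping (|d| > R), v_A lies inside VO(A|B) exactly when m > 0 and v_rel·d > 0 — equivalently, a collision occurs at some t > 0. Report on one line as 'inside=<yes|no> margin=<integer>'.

d = (13, -7),  |d|² = 218;  R = 6+4 = 10,  c = 218−10² = 118
v_rel = (3, 1),  |v_rel|² = 10;  v_rel·d = (3)·(13) + (1)·(-7) = 32
10·t² − 64·t + 118 = 0  ⇒  m = 32² − 10·118 = -156
m = -156 < 0,  v_rel·d = 32 > 0  ⇒  outside

inside=no margin=-156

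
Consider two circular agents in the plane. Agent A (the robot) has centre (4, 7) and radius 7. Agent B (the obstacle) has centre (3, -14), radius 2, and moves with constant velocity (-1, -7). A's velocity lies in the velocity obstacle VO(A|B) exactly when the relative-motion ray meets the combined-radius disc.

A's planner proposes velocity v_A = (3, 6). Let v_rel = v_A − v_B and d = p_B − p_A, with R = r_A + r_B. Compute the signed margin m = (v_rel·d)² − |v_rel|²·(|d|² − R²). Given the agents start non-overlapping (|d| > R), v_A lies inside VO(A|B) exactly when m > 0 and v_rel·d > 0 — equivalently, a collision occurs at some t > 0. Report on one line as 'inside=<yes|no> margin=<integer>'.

d = (-1, -21),  |d|² = 442;  R = 7+2 = 9,  c = 442−9² = 361
v_rel = (4, 13),  |v_rel|² = 185;  v_rel·d = (4)·(-1) + (13)·(-21) = -277
185·t² + 554·t + 361 = 0  ⇒  m = (-277)² − 185·361 = 9944
m = 9944 > 0,  v_rel·d = -277 < 0  ⇒  outside

inside=no margin=9944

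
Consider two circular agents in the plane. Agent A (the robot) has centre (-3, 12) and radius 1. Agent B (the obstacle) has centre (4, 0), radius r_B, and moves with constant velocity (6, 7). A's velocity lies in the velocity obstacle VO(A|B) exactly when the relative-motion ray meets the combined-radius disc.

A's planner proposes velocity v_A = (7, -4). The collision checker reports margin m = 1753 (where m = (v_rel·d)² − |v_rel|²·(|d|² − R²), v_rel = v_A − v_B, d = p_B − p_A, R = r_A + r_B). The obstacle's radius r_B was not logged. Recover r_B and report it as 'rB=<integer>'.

m = 1753
d = (7, -12);  v_rel = (1, -11),  |v_rel|² = 122
v_rel×d = (1)·(-12) − (-11)·(7) = 65
since m = R²·122 − 65²:  R² = (4225 + 1753) / 122 = 49
R = √49 = 7  ⇒  r_B = 7 − 1 = 6

rB=6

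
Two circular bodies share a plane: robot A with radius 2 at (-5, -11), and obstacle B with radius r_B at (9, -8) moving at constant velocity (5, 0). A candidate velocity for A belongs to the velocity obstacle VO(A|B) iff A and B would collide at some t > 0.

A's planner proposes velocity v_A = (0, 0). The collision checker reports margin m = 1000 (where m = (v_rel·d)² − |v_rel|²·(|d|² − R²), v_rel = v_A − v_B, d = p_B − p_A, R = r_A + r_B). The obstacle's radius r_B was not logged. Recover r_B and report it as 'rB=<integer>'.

m = 1000
d = (14, 3);  v_rel = (-5, 0),  |v_rel|² = 25
v_rel×d = (-5)·(3) − (0)·(14) = -15
since m = R²·25 − (-15)²:  R² = (225 + 1000) / 25 = 49
R = √49 = 7  ⇒  r_B = 7 − 2 = 5

rB=5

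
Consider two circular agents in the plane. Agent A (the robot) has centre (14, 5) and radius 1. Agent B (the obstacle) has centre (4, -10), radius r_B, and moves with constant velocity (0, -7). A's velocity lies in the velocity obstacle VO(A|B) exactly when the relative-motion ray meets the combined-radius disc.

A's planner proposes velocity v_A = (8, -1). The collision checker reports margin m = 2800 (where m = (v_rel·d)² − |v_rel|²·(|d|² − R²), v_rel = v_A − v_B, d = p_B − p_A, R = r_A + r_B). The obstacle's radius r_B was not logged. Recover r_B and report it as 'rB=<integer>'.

m = 2800
d = (-10, -15);  v_rel = (8, 6),  |v_rel|² = 100
v_rel×d = (8)·(-15) − (6)·(-10) = -60
since m = R²·100 − (-60)²:  R² = (3600 + 2800) / 100 = 64
R = √64 = 8  ⇒  r_B = 8 − 1 = 7

rB=7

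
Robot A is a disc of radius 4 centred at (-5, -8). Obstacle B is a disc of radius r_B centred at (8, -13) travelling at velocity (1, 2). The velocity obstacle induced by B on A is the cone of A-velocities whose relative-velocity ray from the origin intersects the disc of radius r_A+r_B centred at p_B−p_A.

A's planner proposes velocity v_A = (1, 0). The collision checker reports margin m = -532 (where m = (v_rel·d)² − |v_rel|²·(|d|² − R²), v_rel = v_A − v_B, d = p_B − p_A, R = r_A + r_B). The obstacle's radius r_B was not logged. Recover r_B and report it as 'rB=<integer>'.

m = -532
d = (13, -5);  v_rel = (0, -2),  |v_rel|² = 4
v_rel×d = (0)·(-5) − (-2)·(13) = 26
since m = R²·4 − 26²:  R² = (676 + -532) / 4 = 36
R = √36 = 6  ⇒  r_B = 6 − 4 = 2

rB=2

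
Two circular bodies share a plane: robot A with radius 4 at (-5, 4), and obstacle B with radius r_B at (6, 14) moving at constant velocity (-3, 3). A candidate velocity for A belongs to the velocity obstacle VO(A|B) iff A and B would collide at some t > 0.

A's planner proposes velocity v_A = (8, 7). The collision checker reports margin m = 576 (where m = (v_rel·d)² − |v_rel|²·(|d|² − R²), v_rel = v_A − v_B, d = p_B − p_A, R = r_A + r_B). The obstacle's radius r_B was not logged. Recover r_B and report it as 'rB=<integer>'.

m = 576
d = (11, 10);  v_rel = (11, 4),  |v_rel|² = 137
v_rel×d = (11)·(10) − (4)·(11) = 66
since m = R²·137 − 66²:  R² = (4356 + 576) / 137 = 36
R = √36 = 6  ⇒  r_B = 6 − 4 = 2

rB=2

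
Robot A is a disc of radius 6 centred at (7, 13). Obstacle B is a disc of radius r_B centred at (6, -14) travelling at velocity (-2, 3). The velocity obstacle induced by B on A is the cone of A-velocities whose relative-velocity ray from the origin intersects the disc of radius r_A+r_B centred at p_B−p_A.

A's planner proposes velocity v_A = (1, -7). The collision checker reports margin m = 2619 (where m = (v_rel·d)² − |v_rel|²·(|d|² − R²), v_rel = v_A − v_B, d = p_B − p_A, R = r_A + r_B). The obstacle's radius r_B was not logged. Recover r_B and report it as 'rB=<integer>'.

m = 2619
d = (-1, -27);  v_rel = (3, -10),  |v_rel|² = 109
v_rel×d = (3)·(-27) − (-10)·(-1) = -91
since m = R²·109 − (-91)²:  R² = (8281 + 2619) / 109 = 100
R = √100 = 10  ⇒  r_B = 10 − 6 = 4

rB=4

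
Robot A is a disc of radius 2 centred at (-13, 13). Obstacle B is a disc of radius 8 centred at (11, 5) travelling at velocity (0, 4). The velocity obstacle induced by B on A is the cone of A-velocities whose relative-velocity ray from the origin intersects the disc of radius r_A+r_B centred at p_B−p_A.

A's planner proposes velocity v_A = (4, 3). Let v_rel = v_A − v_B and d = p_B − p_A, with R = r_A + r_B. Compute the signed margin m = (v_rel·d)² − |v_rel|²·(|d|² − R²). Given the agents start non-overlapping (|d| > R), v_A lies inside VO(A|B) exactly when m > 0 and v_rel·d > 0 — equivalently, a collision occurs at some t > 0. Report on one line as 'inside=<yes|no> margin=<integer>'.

d = (24, -8),  |d|² = 640;  R = 2+8 = 10,  c = 640−10² = 540
v_rel = (4, -1),  |v_rel|² = 17;  v_rel·d = (4)·(24) + (-1)·(-8) = 104
17·t² − 208·t + 540 = 0  ⇒  m = 104² − 17·540 = 1636
m = 1636 > 0,  v_rel·d = 104 > 0  ⇒  inside

inside=yes margin=1636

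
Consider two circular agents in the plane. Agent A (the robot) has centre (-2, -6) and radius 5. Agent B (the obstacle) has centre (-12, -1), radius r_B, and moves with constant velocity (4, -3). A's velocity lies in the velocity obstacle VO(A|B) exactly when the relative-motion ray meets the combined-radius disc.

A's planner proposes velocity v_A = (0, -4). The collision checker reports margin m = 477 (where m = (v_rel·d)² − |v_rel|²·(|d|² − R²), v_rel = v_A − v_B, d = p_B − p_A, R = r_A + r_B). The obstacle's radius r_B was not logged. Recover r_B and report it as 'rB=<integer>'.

m = 477
d = (-10, 5);  v_rel = (-4, -1),  |v_rel|² = 17
v_rel×d = (-4)·(5) − (-1)·(-10) = -30
since m = R²·17 − (-30)²:  R² = (900 + 477) / 17 = 81
R = √81 = 9  ⇒  r_B = 9 − 5 = 4

rB=4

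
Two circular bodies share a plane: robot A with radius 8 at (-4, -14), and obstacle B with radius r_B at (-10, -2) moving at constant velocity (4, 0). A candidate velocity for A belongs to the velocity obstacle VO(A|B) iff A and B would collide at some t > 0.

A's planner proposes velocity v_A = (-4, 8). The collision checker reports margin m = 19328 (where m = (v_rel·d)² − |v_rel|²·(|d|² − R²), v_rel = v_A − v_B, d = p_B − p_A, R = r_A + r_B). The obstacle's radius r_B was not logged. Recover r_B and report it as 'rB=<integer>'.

m = 19328
d = (-6, 12);  v_rel = (-8, 8),  |v_rel|² = 128
v_rel×d = (-8)·(12) − (8)·(-6) = -48
since m = R²·128 − (-48)²:  R² = (2304 + 19328) / 128 = 169
R = √169 = 13  ⇒  r_B = 13 − 8 = 5

rB=5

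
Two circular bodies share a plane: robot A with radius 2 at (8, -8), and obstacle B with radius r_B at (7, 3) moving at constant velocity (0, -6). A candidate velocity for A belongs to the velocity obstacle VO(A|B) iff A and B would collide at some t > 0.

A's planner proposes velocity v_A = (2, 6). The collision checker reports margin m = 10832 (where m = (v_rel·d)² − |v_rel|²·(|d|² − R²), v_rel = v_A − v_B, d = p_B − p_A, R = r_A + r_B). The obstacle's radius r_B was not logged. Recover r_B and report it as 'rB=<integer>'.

m = 10832
d = (-1, 11);  v_rel = (2, 12),  |v_rel|² = 148
v_rel×d = (2)·(11) − (12)·(-1) = 34
since m = R²·148 − 34²:  R² = (1156 + 10832) / 148 = 81
R = √81 = 9  ⇒  r_B = 9 − 2 = 7

rB=7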